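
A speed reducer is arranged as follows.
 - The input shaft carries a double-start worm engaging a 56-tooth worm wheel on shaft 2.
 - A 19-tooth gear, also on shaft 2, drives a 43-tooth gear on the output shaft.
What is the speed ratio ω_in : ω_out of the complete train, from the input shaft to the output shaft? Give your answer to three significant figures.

63.4

Each stage contributes driven/driver: worm 56/2 = 28, gear mesh 43/19 = 2.2632.
Overall: 28 × 2.2632 = 63.368.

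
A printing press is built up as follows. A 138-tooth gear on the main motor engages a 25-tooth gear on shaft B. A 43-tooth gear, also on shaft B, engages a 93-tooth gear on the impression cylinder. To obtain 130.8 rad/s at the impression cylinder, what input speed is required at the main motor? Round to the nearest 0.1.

51.2 rad/s

Overall ratio R = 0.18116 × 2.1628 = 0.39181.
Required input speed = output speed × R = 130.8 × 0.39181 = 51.249 rad/s.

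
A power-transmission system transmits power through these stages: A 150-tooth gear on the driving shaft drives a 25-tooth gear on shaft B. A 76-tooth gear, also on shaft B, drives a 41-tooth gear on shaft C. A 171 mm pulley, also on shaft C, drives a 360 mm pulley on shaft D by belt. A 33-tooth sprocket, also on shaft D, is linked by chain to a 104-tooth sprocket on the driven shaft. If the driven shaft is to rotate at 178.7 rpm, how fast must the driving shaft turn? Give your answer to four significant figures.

106.6 rpm

Overall ratio R = 0.16667 × 0.53947 × 2.1053 × 3.1515 = 0.59655.
Required input speed = output speed × R = 178.7 × 0.59655 = 106.6 rpm.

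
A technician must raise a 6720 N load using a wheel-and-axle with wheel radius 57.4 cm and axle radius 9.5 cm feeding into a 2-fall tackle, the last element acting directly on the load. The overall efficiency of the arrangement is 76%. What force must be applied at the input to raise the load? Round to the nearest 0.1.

Wheel-and-axle MA = R/r = 57.4/9.5 = 6.0421.
Block-and-tackle MA = number of supporting rope parts = 2.
Combined ideal MA = 6.0421 × 2 = 12.084.
Actual MA = 12.084 × 0.76 = 9.184.
Effort = load / actual MA = 6720 / 9.184 = 731.71 N.

731.7 N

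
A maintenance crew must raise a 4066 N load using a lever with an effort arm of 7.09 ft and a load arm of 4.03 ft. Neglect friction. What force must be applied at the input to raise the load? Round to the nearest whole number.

2311 N

Lever MA = effort arm / load arm = 7.09/4.03 = 1.7593.
Effort = load / MA = 4066 / 1.7593 = 2311.1 N.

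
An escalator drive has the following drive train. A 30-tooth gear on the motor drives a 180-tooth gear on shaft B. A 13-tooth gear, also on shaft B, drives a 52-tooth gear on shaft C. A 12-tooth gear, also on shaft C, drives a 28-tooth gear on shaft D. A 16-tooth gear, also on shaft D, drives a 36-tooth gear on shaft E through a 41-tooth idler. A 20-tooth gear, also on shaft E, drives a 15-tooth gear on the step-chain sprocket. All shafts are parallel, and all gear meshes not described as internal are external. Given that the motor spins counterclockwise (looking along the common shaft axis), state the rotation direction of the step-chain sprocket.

counterclockwise

the motor → shaft B: external mesh, 1 reversal → CW.
shaft B → shaft C: external mesh, 1 reversal → CCW.
shaft C → shaft D: external mesh, 1 reversal → CW.
shaft D → shaft E: driver → idler → driven is 2 external meshes, 2 reversals → CW.
shaft E → the step-chain sprocket: external mesh, 1 reversal → CCW.
6 reversals in total — an even number — so the step-chain sprocket turns the same way as the motor.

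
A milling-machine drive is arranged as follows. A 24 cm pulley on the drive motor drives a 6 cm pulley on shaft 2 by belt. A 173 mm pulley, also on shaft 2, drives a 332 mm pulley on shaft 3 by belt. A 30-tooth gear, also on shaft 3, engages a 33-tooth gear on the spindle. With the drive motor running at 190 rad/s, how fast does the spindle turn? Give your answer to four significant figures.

360.0 rad/s

Belt: ratio = 6/24 = 0.25, so shaft 2 turns at 190 / 0.25 = 760 rad/s.
Belt: ratio = 332/173 = 1.9191, so shaft 3 turns at 760 / 1.9191 = 396.02 rad/s.
Gear mesh: ratio = 33/30 = 1.1, so the spindle turns at 396.02 / 1.1 = 360.02 rad/s.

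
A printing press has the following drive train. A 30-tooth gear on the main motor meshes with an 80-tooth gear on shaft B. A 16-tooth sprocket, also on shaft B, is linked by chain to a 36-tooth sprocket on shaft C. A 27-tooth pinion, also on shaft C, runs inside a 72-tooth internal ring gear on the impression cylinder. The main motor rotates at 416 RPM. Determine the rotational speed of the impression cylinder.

Gear mesh: ratio = 80/30 = 2.6667, so shaft B turns at 416 / 2.6667 = 156 RPM.
Chain: ratio = 36/16 = 2.25, so shaft C turns at 156 / 2.25 = 69.333 RPM.
Internal gear: ratio = 72/27 = 2.6667, so the impression cylinder turns at 69.333 / 2.6667 = 26 RPM.

26 RPM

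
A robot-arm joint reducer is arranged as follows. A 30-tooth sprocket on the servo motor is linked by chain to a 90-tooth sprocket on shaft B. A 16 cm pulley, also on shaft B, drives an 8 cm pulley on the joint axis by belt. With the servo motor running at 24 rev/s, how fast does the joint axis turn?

the servo motor → shaft B (chain, 90/30): 24 ÷ 3 = 8 rev/s
shaft B → the joint axis (belt, 8/16): 8 ÷ 0.5 = 16 rev/s

16 rev/s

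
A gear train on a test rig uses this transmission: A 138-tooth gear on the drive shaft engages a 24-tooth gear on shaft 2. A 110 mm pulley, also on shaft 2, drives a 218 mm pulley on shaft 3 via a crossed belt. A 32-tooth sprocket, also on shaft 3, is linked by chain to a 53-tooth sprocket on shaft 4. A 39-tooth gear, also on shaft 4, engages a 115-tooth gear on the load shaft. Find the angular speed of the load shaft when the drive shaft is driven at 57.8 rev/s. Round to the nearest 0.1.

the drive shaft → shaft 2 (gear mesh, 24/138): 57.8 ÷ 0.17391 = 332.35 rev/s
shaft 2 → shaft 3 (belt, 218/110): 332.35 ÷ 1.9818 = 167.7 rev/s
shaft 3 → shaft 4 (chain, 53/32): 167.7 ÷ 1.6562 = 101.25 rev/s
shaft 4 → the load shaft (gear mesh, 115/39): 101.25 ÷ 2.9487 = 34.338 rev/s

34.3 rev/s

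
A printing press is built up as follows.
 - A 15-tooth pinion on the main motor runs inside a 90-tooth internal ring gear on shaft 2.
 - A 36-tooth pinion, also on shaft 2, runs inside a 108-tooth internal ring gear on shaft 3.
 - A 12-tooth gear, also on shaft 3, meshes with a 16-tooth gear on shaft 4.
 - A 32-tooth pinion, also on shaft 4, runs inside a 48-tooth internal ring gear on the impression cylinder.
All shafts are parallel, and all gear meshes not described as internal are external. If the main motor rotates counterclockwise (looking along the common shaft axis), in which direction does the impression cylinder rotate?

clockwise

the main motor → shaft 2: internal mesh, same direction → CCW.
shaft 2 → shaft 3: internal mesh, same direction → CCW.
shaft 3 → shaft 4: external mesh, 1 reversal → CW.
shaft 4 → the impression cylinder: internal mesh, same direction → CW.
1 reversal in total — an odd number — so the impression cylinder turns opposite to the main motor.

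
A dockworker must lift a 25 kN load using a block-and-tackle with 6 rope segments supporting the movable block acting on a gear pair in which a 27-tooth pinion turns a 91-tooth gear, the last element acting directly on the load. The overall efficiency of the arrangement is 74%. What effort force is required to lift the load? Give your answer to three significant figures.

Block-and-tackle MA = number of supporting rope parts = 6.
Gear pair MA = 91/27 = 3.3704.
Combined ideal MA = 6 × 3.3704 = 20.222.
Actual MA = 20.222 × 0.74 = 14.964.
Effort = load / actual MA = 25 / 14.964 = 1.6706 kN.

1.67 kN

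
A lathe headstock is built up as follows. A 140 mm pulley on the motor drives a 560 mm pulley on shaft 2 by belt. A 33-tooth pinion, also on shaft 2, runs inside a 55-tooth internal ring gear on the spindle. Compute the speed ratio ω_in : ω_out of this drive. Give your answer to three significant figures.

6.67

Each stage contributes driven/driver: belt 560/140 = 4, internal gear 55/33 = 1.6667.
Overall: 4 × 1.6667 = 6.6667.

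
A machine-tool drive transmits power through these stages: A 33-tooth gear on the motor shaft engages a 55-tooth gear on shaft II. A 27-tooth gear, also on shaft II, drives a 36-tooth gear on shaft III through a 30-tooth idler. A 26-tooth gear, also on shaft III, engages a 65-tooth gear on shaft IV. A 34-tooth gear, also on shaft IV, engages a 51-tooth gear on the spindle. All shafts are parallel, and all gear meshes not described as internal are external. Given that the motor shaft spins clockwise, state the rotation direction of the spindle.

anticlockwise

the motor shaft → shaft II: external mesh, 1 reversal → CCW.
shaft II → shaft III: driver → idler → driven is 2 external meshes, 2 reversals → CCW.
shaft III → shaft IV: external mesh, 1 reversal → CW.
shaft IV → the spindle: external mesh, 1 reversal → CCW.
5 reversals in total — an odd number — so the spindle turns opposite to the motor shaft.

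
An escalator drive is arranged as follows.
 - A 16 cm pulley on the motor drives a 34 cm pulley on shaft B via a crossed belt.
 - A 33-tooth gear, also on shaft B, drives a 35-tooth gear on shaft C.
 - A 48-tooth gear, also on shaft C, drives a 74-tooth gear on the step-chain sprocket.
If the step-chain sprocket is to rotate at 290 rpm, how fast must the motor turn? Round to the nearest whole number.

Overall ratio R = 2.125 × 1.0606 × 1.5417 = 3.4746.
Required input speed = output speed × R = 290 × 3.4746 = 1007.6 rpm.

1008 rpm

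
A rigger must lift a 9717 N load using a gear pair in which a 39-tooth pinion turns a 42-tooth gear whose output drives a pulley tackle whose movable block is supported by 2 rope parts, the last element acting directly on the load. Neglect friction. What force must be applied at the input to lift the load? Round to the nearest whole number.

Gear pair MA = 42/39 = 1.0769.
Block-and-tackle MA = number of supporting rope parts = 2.
Combined ideal MA = 1.0769 × 2 = 2.1538.
Effort = load / MA = 9717 / 2.1538 = 4511.5 N.

4511 N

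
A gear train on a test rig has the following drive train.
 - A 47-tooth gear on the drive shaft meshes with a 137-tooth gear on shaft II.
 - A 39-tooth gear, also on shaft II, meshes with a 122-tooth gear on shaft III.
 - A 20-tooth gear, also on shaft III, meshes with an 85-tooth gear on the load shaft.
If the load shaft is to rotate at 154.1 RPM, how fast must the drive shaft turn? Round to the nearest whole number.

5972 RPM

Overall ratio R = 2.9149 × 3.1282 × 4.25 = 38.753.
Required input speed = output speed × R = 154.1 × 38.753 = 5971.9 RPM.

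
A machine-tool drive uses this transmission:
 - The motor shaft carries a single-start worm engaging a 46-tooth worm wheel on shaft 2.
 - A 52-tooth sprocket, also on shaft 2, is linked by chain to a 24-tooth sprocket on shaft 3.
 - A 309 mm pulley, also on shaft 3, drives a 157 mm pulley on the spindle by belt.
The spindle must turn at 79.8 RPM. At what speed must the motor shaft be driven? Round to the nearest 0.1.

860.8 RPM

Overall ratio R = 46 × 0.46154 × 0.50809 = 10.787.
Required input speed = output speed × R = 79.8 × 10.787 = 860.81 RPM.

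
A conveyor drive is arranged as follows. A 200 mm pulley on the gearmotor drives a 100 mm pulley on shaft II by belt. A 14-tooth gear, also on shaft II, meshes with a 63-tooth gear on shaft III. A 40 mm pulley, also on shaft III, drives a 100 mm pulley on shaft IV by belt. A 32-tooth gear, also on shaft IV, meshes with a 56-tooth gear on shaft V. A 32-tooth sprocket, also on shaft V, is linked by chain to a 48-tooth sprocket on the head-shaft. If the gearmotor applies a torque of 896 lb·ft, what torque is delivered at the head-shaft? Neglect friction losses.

belt 100/200 = 0.5 → τ = 896·0.5 = 448 lb·ft
gear mesh 63/14 = 4.5 → τ = 448·4.5 = 2016 lb·ft
belt 100/40 = 2.5 → τ = 2016·2.5 = 5040 lb·ft
gear mesh 56/32 = 1.75 → τ = 5040·1.75 = 8820 lb·ft
chain 48/32 = 1.5 → τ = 8820·1.5 = 13230 lb·ft

13230 lb·ft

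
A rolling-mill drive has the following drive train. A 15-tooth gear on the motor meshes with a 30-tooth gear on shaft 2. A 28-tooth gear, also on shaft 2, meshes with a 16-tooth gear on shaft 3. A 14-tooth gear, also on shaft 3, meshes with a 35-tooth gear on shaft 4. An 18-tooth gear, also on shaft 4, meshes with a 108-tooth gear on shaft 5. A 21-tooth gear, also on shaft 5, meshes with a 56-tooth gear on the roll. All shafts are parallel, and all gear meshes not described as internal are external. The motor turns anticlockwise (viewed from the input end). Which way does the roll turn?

clockwise

the motor → shaft 2: external mesh, 1 reversal → CW.
shaft 2 → shaft 3: external mesh, 1 reversal → CCW.
shaft 3 → shaft 4: external mesh, 1 reversal → CW.
shaft 4 → shaft 5: external mesh, 1 reversal → CCW.
shaft 5 → the roll: external mesh, 1 reversal → CW.
5 reversals in total — an odd number — so the roll turns opposite to the motor.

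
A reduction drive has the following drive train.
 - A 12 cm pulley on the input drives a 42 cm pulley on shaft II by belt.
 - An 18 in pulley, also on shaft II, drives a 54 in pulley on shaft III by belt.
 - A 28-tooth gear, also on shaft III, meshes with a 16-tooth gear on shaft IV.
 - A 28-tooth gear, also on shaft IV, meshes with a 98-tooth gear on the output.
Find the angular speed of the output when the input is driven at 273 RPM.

13 RPM

belt 42/12 = 3.5 → 273/3.5 = 78 RPM
belt 54/18 = 3 → 78/3 = 26 RPM
gear mesh 16/28 = 0.57143 → 26/0.57143 = 45.5 RPM
gear mesh 98/28 = 3.5 → 45.5/3.5 = 13 RPM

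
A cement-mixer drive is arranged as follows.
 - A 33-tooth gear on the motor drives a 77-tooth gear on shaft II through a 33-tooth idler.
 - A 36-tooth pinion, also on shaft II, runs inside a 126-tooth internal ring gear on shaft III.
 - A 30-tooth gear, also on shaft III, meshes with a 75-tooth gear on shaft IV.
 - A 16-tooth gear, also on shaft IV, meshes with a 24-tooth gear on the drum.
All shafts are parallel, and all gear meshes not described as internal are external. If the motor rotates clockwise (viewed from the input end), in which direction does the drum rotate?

clockwise

the motor → shaft II: driver → idler → driven is 2 external meshes, 2 reversals → CW.
shaft II → shaft III: internal mesh, same direction → CW.
shaft III → shaft IV: external mesh, 1 reversal → CCW.
shaft IV → the drum: external mesh, 1 reversal → CW.
4 reversals in total — an even number — so the drum turns the same way as the motor.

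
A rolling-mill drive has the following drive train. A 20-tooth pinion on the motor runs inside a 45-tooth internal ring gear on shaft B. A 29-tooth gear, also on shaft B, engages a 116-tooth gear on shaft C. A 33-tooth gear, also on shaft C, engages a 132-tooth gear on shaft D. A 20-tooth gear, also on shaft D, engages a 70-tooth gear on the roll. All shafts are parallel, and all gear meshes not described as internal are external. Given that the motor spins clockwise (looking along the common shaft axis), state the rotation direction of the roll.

anticlockwise

the motor → shaft B: internal mesh, same direction → CW.
shaft B → shaft C: external mesh, 1 reversal → CCW.
shaft C → shaft D: external mesh, 1 reversal → CW.
shaft D → the roll: external mesh, 1 reversal → CCW.
3 reversals in total — an odd number — so the roll turns opposite to the motor.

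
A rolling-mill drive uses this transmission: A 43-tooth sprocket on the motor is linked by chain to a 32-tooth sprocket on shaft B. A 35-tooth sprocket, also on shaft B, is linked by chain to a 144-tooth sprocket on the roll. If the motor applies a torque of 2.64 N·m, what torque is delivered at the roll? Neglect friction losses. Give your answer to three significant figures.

8.08 N·m

Chain: ratio = 32/43 = 0.74419; torque at shaft B = 2.64 × 0.74419 = 1.9647 N·m.
Chain: ratio = 144/35 = 4.1143; torque at the roll = 1.9647 × 4.1143 = 8.0831 N·m.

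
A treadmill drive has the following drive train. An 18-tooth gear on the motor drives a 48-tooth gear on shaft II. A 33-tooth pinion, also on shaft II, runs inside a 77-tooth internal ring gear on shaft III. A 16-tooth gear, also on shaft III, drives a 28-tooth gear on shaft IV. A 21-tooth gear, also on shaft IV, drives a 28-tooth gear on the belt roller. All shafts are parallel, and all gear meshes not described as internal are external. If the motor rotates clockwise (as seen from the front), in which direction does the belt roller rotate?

anticlockwise

the motor → shaft II: external mesh, 1 reversal → CCW.
shaft II → shaft III: internal mesh, same direction → CCW.
shaft III → shaft IV: external mesh, 1 reversal → CW.
shaft IV → the belt roller: external mesh, 1 reversal → CCW.
3 reversals in total — an odd number — so the belt roller turns opposite to the motor.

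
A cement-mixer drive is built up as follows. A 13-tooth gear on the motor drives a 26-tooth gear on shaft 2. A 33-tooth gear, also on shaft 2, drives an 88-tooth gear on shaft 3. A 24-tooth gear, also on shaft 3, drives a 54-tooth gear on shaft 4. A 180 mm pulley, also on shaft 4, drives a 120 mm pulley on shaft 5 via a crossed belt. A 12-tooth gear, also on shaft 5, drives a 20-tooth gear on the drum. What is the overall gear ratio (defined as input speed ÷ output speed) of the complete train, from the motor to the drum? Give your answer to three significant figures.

Each stage contributes driven/driver: gear mesh 26/13 = 2, gear mesh 88/33 = 2.6667, gear mesh 54/24 = 2.25, belt 120/180 = 0.66667, gear mesh 20/12 = 1.6667.
Overall: 2 × 2.6667 × 2.25 × 0.66667 × 1.6667 = 13.333.

13.3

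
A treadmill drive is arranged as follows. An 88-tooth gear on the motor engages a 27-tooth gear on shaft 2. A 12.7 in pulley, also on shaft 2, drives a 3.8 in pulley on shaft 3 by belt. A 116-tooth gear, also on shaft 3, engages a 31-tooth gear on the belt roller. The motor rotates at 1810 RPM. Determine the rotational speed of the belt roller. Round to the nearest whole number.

gear mesh 27/88 = 0.30682 → 1810/0.30682 = 5899.3 RPM
belt 3.8/12.7 = 0.29921 → 5899.3/0.29921 = 19716 RPM
gear mesh 31/116 = 0.26724 → 19716/0.26724 = 73776 RPM

73776 RPM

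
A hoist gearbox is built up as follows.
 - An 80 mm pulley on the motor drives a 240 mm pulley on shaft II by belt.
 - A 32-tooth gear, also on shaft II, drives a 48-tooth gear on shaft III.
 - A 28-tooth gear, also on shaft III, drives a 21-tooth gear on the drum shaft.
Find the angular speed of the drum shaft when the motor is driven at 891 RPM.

264 RPM

belt 240/80 = 3 → 891/3 = 297 RPM
gear mesh 48/32 = 1.5 → 297/1.5 = 198 RPM
gear mesh 21/28 = 0.75 → 198/0.75 = 264 RPM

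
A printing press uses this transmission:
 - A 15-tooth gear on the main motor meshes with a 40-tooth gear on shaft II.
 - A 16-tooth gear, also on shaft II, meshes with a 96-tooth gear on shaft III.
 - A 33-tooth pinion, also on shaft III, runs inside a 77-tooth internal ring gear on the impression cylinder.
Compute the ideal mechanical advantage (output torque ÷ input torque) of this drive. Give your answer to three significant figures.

Each stage contributes driven/driver: gear mesh 40/15 = 2.6667, gear mesh 96/16 = 6, internal gear 77/33 = 2.3333.
Overall: 2.6667 × 6 × 2.3333 = 37.333.

37.3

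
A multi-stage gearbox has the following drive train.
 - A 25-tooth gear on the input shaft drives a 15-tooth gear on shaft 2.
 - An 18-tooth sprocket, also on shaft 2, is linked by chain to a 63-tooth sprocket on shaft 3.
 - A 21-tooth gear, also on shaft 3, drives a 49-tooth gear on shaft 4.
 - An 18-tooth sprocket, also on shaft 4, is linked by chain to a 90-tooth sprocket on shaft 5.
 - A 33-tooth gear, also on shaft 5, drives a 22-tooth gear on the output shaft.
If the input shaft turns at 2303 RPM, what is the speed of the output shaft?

141 RPM

gear mesh 15/25 = 0.6 → 2303/0.6 = 3838.3 RPM
chain 63/18 = 3.5 → 3838.3/3.5 = 1096.7 RPM
gear mesh 49/21 = 2.3333 → 1096.7/2.3333 = 470 RPM
chain 90/18 = 5 → 470/5 = 94 RPM
gear mesh 22/33 = 0.66667 → 94/0.66667 = 141 RPM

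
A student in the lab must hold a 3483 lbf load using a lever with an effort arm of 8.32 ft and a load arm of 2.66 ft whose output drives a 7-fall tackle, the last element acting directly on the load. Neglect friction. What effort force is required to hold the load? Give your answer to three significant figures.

Lever MA = effort arm / load arm = 8.32/2.66 = 3.1278.
Block-and-tackle MA = number of supporting rope parts = 7.
Combined ideal MA = 3.1278 × 7 = 21.895.
Effort = load / MA = 3483 / 21.895 = 159.08 lbf.

159 lbf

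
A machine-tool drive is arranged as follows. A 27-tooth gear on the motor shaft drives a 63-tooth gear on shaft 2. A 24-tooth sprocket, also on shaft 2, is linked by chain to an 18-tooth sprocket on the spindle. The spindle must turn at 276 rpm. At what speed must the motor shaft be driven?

Overall ratio R = 2.3333 × 0.75 = 1.75.
Required input speed = output speed × R = 276 × 1.75 = 483 rpm.

483 rpm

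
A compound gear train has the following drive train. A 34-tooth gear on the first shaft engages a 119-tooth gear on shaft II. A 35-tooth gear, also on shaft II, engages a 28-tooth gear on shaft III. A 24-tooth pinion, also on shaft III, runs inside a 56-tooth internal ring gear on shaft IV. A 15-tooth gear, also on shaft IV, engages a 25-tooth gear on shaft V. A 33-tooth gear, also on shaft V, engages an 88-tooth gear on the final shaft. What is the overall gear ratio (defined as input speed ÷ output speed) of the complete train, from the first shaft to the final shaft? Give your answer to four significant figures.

Each stage contributes driven/driver: gear mesh 119/34 = 3.5, gear mesh 28/35 = 0.8, internal gear 56/24 = 2.3333, gear mesh 25/15 = 1.6667, gear mesh 88/33 = 2.6667.
Overall: 3.5 × 0.8 × 2.3333 × 1.6667 × 2.6667 = 29.037.

29.04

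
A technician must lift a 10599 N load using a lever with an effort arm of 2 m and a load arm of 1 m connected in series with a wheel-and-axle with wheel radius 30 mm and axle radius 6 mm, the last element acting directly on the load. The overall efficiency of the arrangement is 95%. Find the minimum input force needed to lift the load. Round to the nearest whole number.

Lever MA = effort arm / load arm = 2/1 = 2.
Wheel-and-axle MA = R/r = 30/6 = 5.
Combined ideal MA = 2 × 5 = 10.
Actual MA = 10 × 0.95 = 9.5.
Effort = load / actual MA = 10599 / 9.5 = 1115.7 N.

1116 N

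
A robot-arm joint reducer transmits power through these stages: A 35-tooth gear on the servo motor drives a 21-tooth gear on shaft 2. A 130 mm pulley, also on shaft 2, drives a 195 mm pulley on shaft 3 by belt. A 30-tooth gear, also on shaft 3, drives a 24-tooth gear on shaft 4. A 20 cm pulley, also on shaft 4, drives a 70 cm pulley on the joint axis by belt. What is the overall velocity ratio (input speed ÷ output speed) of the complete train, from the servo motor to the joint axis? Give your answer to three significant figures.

Each stage contributes driven/driver: gear mesh 21/35 = 0.6, belt 195/130 = 1.5, gear mesh 24/30 = 0.8, belt 70/20 = 3.5.
Overall: 0.6 × 1.5 × 0.8 × 3.5 = 2.52.

2.52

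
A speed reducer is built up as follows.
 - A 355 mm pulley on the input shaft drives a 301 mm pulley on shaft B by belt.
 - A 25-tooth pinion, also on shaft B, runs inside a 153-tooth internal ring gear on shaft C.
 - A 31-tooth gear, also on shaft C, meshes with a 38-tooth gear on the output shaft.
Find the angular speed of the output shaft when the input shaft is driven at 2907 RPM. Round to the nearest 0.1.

457.0 RPM

belt 301/355 = 0.84789 → 2907/0.84789 = 3428.5 RPM
internal gear 153/25 = 6.12 → 3428.5/6.12 = 560.22 RPM
gear mesh 38/31 = 1.2258 → 560.22/1.2258 = 457.02 RPM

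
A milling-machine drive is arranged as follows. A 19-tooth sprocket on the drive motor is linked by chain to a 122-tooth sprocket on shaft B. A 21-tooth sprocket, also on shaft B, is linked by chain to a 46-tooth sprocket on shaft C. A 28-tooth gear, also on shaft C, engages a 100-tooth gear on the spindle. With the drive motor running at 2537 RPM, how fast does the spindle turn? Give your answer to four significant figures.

the drive motor → shaft B (chain, 122/19): 2537 ÷ 6.4211 = 395.11 RPM
shaft B → shaft C (chain, 46/21): 395.11 ÷ 2.1905 = 180.37 RPM
shaft C → the spindle (gear mesh, 100/28): 180.37 ÷ 3.5714 = 50.505 RPM

50.50 RPM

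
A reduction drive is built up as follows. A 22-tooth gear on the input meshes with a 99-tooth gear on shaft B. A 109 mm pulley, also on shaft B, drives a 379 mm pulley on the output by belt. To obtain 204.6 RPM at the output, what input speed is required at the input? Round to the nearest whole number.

3201 RPM

Overall ratio R = 4.5 × 3.4771 = 15.647.
Required input speed = output speed × R = 204.6 × 15.647 = 3201.3 RPM.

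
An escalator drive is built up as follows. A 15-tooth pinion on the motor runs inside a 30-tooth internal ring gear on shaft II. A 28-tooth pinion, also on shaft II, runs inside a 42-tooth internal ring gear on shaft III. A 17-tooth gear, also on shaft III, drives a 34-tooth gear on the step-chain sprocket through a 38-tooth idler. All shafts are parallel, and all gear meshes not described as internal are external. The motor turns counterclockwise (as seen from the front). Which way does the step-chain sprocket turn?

counterclockwise

the motor → shaft II: internal mesh, same direction → CCW.
shaft II → shaft III: internal mesh, same direction → CCW.
shaft III → the step-chain sprocket: driver → idler → driven is 2 external meshes, 2 reversals → CCW.
2 reversals in total — an even number — so the step-chain sprocket turns the same way as the motor.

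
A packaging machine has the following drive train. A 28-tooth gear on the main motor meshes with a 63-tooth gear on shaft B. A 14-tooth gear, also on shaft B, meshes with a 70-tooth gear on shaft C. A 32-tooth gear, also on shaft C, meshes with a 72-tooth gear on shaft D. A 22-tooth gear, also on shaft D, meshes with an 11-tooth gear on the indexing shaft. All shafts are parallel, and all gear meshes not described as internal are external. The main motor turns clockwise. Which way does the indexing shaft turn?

the main motor → shaft B: external mesh, 1 reversal → CCW.
shaft B → shaft C: external mesh, 1 reversal → CW.
shaft C → shaft D: external mesh, 1 reversal → CCW.
shaft D → the indexing shaft: external mesh, 1 reversal → CW.
4 reversals in total — an even number — so the indexing shaft turns the same way as the main motor.

clockwise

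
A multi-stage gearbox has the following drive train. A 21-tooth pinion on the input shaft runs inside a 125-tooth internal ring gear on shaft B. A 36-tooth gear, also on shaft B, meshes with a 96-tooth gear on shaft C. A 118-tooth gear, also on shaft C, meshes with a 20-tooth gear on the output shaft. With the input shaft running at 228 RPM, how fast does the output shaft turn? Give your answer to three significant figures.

internal gear 125/21 = 5.9524 → 228/5.9524 = 38.304 RPM
gear mesh 96/36 = 2.6667 → 38.304/2.6667 = 14.364 RPM
gear mesh 20/118 = 0.16949 → 14.364/0.16949 = 84.748 RPM

84.7 RPM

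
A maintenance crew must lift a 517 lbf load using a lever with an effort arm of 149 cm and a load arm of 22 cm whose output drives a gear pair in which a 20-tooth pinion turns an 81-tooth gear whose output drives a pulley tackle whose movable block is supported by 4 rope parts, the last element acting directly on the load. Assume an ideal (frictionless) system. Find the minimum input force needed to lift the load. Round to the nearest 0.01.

Lever MA = effort arm / load arm = 149/22 = 6.7727.
Gear pair MA = 81/20 = 4.05.
Block-and-tackle MA = number of supporting rope parts = 4.
Combined ideal MA = 6.7727 × 4.05 × 4 = 109.72.
Effort = load / MA = 517 / 109.72 = 4.7121 lbf.

4.71 lbf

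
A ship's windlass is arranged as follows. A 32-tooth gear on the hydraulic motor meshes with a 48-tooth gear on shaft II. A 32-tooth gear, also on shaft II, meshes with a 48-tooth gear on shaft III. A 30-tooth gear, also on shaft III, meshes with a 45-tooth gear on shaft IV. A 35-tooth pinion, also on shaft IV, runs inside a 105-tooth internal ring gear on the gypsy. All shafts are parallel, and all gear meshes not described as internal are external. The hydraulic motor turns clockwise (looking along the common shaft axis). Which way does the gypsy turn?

anticlockwise

the hydraulic motor → shaft II: external mesh, 1 reversal → CCW.
shaft II → shaft III: external mesh, 1 reversal → CW.
shaft III → shaft IV: external mesh, 1 reversal → CCW.
shaft IV → the gypsy: internal mesh, same direction → CCW.
3 reversals in total — an odd number — so the gypsy turns opposite to the hydraulic motor.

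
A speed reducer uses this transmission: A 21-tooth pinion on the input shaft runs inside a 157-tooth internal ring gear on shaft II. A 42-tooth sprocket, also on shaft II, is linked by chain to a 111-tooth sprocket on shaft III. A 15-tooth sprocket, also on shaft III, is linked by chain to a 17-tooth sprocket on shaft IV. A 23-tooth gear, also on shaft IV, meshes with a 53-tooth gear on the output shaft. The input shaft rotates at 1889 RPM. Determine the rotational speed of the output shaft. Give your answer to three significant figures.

36.6 RPM

internal gear 157/21 = 7.4762 → 1889/7.4762 = 252.67 RPM
chain 111/42 = 2.6429 → 252.67/2.6429 = 95.604 RPM
chain 17/15 = 1.1333 → 95.604/1.1333 = 84.357 RPM
gear mesh 53/23 = 2.3043 → 84.357/2.3043 = 36.608 RPM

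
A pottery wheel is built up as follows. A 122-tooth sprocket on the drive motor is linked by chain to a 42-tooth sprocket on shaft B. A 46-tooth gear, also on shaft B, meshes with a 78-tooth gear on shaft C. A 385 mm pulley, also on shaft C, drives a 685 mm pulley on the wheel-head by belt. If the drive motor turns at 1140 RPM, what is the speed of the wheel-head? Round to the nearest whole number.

1098 RPM

chain 42/122 = 0.34426 → 1140/0.34426 = 3311.4 RPM
gear mesh 78/46 = 1.6957 → 3311.4/1.6957 = 1952.9 RPM
belt 685/385 = 1.7792 → 1952.9/1.7792 = 1097.6 RPM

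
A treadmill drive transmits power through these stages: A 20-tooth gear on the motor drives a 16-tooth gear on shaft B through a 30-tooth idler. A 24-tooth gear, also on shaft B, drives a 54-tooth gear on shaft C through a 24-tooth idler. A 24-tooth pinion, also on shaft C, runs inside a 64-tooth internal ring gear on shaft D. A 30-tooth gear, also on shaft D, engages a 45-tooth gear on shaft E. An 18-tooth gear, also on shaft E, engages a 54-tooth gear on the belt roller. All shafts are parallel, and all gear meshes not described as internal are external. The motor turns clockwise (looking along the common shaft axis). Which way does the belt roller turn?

the motor → shaft B: driver → idler → driven is 2 external meshes, 2 reversals → CW.
shaft B → shaft C: driver → idler → driven is 2 external meshes, 2 reversals → CW.
shaft C → shaft D: internal mesh, same direction → CW.
shaft D → shaft E: external mesh, 1 reversal → CCW.
shaft E → the belt roller: external mesh, 1 reversal → CW.
6 reversals in total — an even number — so the belt roller turns the same way as the motor.

clockwise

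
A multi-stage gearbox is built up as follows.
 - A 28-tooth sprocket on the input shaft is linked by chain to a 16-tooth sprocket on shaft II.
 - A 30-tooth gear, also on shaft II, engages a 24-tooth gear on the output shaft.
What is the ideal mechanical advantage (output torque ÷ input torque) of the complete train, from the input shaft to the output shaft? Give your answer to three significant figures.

Each stage contributes driven/driver: chain 16/28 = 0.57143, gear mesh 24/30 = 0.8.
Overall: 0.57143 × 0.8 = 0.45714.

0.457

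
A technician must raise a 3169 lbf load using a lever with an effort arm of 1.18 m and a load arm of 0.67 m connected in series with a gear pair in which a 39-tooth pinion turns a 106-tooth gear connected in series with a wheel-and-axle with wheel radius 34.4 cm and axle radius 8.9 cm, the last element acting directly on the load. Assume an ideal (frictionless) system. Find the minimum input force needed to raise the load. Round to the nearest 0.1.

Lever MA = effort arm / load arm = 1.18/0.67 = 1.7612.
Gear pair MA = 106/39 = 2.7179.
Wheel-and-axle MA = R/r = 34.4/8.9 = 3.8652.
Combined ideal MA = 1.7612 × 2.7179 × 3.8652 = 18.502.
Effort = load / MA = 3169 / 18.502 = 171.28 lbf.

171.3 lbf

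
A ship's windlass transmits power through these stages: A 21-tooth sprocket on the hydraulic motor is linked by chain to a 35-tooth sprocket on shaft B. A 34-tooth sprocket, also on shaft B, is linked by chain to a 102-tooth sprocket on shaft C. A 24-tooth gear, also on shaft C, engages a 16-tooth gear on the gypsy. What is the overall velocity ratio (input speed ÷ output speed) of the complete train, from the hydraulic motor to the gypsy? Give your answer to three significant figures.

3.33

Each stage contributes driven/driver: chain 35/21 = 1.6667, chain 102/34 = 3, gear mesh 16/24 = 0.66667.
Overall: 1.6667 × 3 × 0.66667 = 3.3333.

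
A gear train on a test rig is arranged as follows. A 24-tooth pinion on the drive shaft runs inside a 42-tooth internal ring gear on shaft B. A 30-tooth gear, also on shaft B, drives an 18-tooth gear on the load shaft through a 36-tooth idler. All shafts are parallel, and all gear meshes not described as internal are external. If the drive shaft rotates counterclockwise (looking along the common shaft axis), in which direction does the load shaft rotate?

counterclockwise

the drive shaft → shaft B: internal mesh, same direction → CCW.
shaft B → the load shaft: driver → idler → driven is 2 external meshes, 2 reversals → CCW.
2 reversals in total — an even number — so the load shaft turns the same way as the drive shaft.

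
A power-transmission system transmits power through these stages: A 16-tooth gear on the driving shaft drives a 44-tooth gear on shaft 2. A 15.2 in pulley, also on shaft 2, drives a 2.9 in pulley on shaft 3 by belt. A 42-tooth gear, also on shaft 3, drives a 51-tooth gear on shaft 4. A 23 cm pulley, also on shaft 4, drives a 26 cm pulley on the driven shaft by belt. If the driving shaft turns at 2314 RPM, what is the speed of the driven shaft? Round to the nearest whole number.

3213 RPM

gear mesh 44/16 = 2.75 → 2314/2.75 = 841.45 RPM
belt 2.9/15.2 = 0.19079 → 841.45/0.19079 = 4410.4 RPM
gear mesh 51/42 = 1.2143 → 4410.4/1.2143 = 3632.1 RPM
belt 26/23 = 1.1304 → 3632.1/1.1304 = 3213 RPM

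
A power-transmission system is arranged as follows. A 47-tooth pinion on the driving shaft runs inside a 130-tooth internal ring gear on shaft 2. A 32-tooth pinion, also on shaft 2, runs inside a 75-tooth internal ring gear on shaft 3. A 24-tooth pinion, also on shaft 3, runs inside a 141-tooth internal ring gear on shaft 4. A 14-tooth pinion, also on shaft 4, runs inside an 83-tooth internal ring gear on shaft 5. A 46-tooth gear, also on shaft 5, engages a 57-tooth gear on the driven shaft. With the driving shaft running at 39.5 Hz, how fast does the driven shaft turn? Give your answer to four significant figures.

0.1412 Hz

internal gear 130/47 = 2.766 → 39.5/2.766 = 14.281 Hz
internal gear 75/32 = 2.3438 → 14.281/2.3438 = 6.0931 Hz
internal gear 141/24 = 5.875 → 6.0931/5.875 = 1.0371 Hz
internal gear 83/14 = 5.9286 → 1.0371/5.9286 = 0.17494 Hz
gear mesh 57/46 = 1.2391 → 0.17494/1.2391 = 0.14118 Hz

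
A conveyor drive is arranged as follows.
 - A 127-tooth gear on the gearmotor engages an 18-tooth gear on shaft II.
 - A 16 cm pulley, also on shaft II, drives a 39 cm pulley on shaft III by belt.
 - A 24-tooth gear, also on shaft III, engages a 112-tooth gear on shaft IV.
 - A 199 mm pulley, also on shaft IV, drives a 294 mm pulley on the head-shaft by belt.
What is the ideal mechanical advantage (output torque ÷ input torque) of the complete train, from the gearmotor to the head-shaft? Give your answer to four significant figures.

2.382

Each stage contributes driven/driver: gear mesh 18/127 = 0.14173, belt 39/16 = 2.4375, gear mesh 112/24 = 4.6667, belt 294/199 = 1.4774.
Overall: 0.14173 × 2.4375 × 4.6667 × 1.4774 = 2.3819.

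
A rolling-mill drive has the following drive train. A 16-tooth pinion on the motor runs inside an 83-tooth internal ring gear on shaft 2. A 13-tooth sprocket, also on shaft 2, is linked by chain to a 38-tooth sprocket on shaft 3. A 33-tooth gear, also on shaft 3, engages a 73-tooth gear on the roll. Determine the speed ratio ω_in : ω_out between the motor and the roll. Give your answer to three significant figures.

Each stage contributes driven/driver: internal gear 83/16 = 5.1875, chain 38/13 = 2.9231, gear mesh 73/33 = 2.2121.
Overall: 5.1875 × 2.9231 × 2.2121 = 33.543.

33.5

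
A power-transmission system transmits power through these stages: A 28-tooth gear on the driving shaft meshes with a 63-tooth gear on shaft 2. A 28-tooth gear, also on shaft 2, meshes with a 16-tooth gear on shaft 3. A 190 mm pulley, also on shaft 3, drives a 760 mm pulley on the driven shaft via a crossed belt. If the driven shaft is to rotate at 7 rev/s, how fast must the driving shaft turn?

36 rev/s

Overall ratio R = 2.25 × 0.57143 × 4 = 5.1429.
Required input speed = output speed × R = 7 × 5.1429 = 36 rev/s.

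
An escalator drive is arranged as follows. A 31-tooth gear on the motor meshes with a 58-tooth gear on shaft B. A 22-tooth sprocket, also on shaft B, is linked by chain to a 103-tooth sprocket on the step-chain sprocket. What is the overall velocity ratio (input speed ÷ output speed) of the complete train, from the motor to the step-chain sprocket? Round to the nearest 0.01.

8.76

Each stage contributes driven/driver: gear mesh 58/31 = 1.871, chain 103/22 = 4.6818.
Overall: 1.871 × 4.6818 = 8.7595.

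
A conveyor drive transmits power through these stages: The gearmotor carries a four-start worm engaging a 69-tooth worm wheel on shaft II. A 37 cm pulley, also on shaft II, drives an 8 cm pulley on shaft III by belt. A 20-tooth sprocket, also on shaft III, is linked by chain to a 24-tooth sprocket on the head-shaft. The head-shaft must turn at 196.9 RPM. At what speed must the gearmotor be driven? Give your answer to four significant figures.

Overall ratio R = 17.25 × 0.21622 × 1.2 = 4.4757.
Required input speed = output speed × R = 196.9 × 4.4757 = 881.26 RPM.

881.3 RPM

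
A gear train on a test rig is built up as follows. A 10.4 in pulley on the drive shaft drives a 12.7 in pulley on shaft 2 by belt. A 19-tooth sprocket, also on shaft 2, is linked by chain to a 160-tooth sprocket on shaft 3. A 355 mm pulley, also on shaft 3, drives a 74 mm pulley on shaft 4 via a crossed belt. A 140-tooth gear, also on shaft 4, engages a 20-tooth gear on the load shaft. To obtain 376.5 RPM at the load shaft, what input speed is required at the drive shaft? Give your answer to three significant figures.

Overall ratio R = 1.2212 × 8.4211 × 0.20845 × 0.14286 = 0.30623.
Required input speed = output speed × R = 376.5 × 0.30623 = 115.29 RPM.

115 RPM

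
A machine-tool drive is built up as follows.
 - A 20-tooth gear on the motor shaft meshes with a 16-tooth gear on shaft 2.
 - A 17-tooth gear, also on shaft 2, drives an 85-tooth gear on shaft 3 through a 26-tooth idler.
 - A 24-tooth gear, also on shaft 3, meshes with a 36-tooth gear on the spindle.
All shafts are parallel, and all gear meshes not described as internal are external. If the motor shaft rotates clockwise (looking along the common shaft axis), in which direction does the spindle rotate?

clockwise

the motor shaft → shaft 2: external mesh, 1 reversal → CCW.
shaft 2 → shaft 3: driver → idler → driven is 2 external meshes, 2 reversals → CCW.
shaft 3 → the spindle: external mesh, 1 reversal → CW.
4 reversals in total — an even number — so the spindle turns the same way as the motor shaft.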